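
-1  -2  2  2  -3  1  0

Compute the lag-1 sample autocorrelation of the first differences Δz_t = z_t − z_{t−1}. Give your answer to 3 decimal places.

-0.485

First differences Δz: -1, 4, 0, -5, 4, -1
Mean of differences = 0.1667
Numerator Σ(Δz_t−Δz̄)(Δz_{t+1}−Δz̄) = -28.5278
Denominator Σ(Δz_t−Δz̄)² = 58.8333
r_1(Δz) = -28.5278 / 58.8333 = -0.485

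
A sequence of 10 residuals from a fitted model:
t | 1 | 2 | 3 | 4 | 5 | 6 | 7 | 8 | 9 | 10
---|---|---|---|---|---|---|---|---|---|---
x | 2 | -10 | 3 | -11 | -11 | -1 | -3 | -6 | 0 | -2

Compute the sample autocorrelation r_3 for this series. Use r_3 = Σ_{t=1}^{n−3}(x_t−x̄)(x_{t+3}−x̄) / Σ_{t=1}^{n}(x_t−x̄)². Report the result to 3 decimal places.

0.170

Mean x̄ = (2 − 10 + 3 − 11 − 11 − 1 − 3 − 6 + 0 − 2)/10 = -3.9000
Σ(x_t−x̄)(x_{t+3}−x̄) = (-41.8900) + (43.3100) + (20.0100) + (-6.3900) + (14.9100) + (11.3100) + (1.7100) = 42.9700
Denominator Σ(x_t−x̄)² = 252.9000
r_3 = 42.9700 / 252.9000 = 0.170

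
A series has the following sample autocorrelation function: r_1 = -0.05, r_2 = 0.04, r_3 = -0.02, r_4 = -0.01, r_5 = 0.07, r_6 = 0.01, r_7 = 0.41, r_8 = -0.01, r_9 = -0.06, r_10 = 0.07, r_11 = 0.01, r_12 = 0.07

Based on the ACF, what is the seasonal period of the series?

The largest autocorrelation is r_7 = 0.41; the remaining lags stay at or below 0.07.
The dominant spike at lag 7 indicates a seasonal period of 7.

7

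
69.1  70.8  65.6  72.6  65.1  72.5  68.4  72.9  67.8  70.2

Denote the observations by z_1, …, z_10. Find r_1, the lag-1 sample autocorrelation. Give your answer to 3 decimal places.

-0.822

Mean z̄ = (69.1 + 70.8 + 65.6 + 72.6 + 65.1 + 72.5 + 68.4 + 72.9 + 67.8 + 70.2)/10 = 69.5000
Numerator Σ_{t=1}^{9}(z_t−z̄)(z_{t+1}−z̄) = -58.5300
Denominator Σ(z_t−z̄)² = 71.1800
r_1 = -58.5300 / 71.1800 = -0.822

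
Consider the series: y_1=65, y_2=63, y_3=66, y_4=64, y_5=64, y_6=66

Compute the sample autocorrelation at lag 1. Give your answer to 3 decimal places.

-0.561

Mean ȳ = (65 + 63 + 66 + 64 + 64 + 66)/6 = 64.6667
Deviations from mean: 0.3333, -1.6667, 1.3333, -0.6667, -0.6667, 1.3333
Numerator Σ_{t=1}^{5}(y_t−ȳ)(y_{t+1}−ȳ) = -4.1111
Denominator Σ(y_t−ȳ)² = 7.3333
r_1 = -4.1111 / 7.3333 = -0.561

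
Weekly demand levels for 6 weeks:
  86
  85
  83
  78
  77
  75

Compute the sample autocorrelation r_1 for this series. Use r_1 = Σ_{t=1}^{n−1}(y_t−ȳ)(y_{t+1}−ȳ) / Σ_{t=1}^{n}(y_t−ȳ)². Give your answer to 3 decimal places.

Mean ȳ = (86 + 85 + 83 + 78 + 77 + 75)/6 = 80.6667
Deviations from mean: 5.3333, 4.3333, 2.3333, -2.6667, -3.6667, -5.6667
Σ(y_t−ȳ)(y_{t+1}−ȳ) = (23.1111) + (10.1111) + (-6.2222) + (9.7778) + (20.7778) = 57.5556
Denominator Σ(y_t−ȳ)² = 105.3333
r_1 = 57.5556 / 105.3333 = 0.546

0.546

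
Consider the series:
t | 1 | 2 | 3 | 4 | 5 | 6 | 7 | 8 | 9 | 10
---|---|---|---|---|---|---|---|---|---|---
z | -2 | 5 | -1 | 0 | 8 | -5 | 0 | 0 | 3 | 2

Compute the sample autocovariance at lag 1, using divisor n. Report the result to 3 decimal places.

-6.000

Mean z̄ = (-2 + 5 − 1 + 0 + 8 − 5 + 0 + 0 + 3 + 2)/10 = 1.0000
Σ_{t=1}^{9}(z_t−z̄)(z_{t+1}−z̄) = -60.0000
γ_1 = -60.0000 / 10 = -6.000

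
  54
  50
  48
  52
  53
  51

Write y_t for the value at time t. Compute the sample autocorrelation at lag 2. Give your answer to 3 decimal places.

-0.667

Mean ȳ = (54 + 50 + 48 + 52 + 53 + 51)/6 = 51.3333
Deviations from mean: 2.6667, -1.3333, -3.3333, 0.6667, 1.6667, -0.3333
Σ(y_t−ȳ)(y_{t+2}−ȳ) = (-8.8889) + (-0.8889) + (-5.5556) + (-0.2222) = -15.5556
Denominator Σ(y_t−ȳ)² = 23.3333
r_2 = -15.5556 / 23.3333 = -0.667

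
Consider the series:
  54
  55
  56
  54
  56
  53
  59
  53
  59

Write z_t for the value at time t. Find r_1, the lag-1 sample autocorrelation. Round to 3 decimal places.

Mean z̄ = (54 + 55 + 56 + 54 + 56 + 53 + 59 + 53 + 59)/9 = 55.4444
Numerator Σ_{t=1}^{8}(z_t−z̄)(z_{t+1}−z̄) = -28.6420
Denominator Σ(z_t−z̄)² = 42.2222
r_1 = -28.6420 / 42.2222 = -0.678

-0.678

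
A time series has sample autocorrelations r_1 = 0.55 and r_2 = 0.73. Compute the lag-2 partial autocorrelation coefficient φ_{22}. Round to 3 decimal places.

0.613

φ_{22} = (r_2 − r_1²) / (1 − r_1²)
r_1² = (0.55)² = 0.3025
Numerator = 0.73 − 0.3025 = 0.4275; denominator = 1 − 0.3025 = 0.6975
φ_{22} = 0.4275 / 0.6975 = 0.613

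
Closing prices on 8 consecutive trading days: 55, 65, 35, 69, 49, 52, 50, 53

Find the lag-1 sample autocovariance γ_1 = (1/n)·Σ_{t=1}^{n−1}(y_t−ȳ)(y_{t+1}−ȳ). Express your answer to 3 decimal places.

-67.281

Mean ȳ = (55 + 65 + 35 + 69 + 49 + 52 + 50 + 53)/8 = 53.5000
Σ_{t=1}^{7}(y_t−ȳ)(y_{t+1}−ȳ) = -538.2500
γ_1 = -538.2500 / 8 = -67.281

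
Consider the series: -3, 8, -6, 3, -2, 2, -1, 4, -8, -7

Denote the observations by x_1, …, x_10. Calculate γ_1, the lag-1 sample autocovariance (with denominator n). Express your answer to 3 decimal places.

-8.300

Mean x̄ = (-3 + 8 − 6 + 3 − 2 + 2 − 1 + 4 − 8 − 7)/10 = -1.0000
Σ_{t=1}^{9}(x_t−x̄)(x_{t+1}−x̄) = -83.0000
γ_1 = -83.0000 / 10 = -8.300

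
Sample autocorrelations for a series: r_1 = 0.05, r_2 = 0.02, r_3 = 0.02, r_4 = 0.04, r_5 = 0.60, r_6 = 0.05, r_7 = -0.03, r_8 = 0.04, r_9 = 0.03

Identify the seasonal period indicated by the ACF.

The largest autocorrelation is r_5 = 0.60; the remaining lags stay at or below 0.05.
The dominant spike at lag 5 indicates a seasonal period of 5.

5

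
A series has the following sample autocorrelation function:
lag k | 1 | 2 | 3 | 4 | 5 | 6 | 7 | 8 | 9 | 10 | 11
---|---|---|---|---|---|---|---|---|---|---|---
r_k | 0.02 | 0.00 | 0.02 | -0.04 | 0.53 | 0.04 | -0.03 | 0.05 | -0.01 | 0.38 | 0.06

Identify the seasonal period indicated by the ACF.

5

The largest autocorrelation is r_5 = 0.53, with a weaker echo at lag 10 (0.38); the remaining lags stay at or below 0.06.
The dominant spike at lag 5 indicates a seasonal period of 5.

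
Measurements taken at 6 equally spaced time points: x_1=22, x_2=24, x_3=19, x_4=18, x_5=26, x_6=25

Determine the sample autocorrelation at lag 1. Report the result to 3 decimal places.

Mean x̄ = (22 + 24 + 19 + 18 + 26 + 25)/6 = 22.3333
Deviations from mean: -0.3333, 1.6667, -3.3333, -4.3333, 3.6667, 2.6667
Numerator Σ_{t=1}^{5}(x_t−x̄)(x_{t+1}−x̄) = 2.2222
Denominator Σ(x_t−x̄)² = 53.3333
r_1 = 2.2222 / 53.3333 = 0.042

0.042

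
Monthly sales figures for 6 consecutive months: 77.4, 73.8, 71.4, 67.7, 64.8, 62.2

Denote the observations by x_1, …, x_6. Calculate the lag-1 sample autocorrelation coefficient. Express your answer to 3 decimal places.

Mean x̄ = (77.4 + 73.8 + 71.4 + 67.7 + 64.8 + 62.2)/6 = 69.5500
Deviations from mean: 7.8500, 4.2500, 1.8500, -1.8500, -4.7500, -7.3500
Numerator Σ_{t=1}^{5}(x_t−x̄)(x_{t+1}−x̄) = 81.5025
Denominator Σ(x_t−x̄)² = 163.1150
r_1 = 81.5025 / 163.1150 = 0.500

0.500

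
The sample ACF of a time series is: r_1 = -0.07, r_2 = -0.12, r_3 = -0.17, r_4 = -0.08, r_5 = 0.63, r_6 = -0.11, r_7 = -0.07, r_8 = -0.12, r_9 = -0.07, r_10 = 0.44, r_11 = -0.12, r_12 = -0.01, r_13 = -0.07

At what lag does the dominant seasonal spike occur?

5

The largest autocorrelation is r_5 = 0.63, with a weaker echo at lag 10 (0.44); the remaining lags stay at or below -0.01.
The dominant spike at lag 5 indicates a seasonal period of 5.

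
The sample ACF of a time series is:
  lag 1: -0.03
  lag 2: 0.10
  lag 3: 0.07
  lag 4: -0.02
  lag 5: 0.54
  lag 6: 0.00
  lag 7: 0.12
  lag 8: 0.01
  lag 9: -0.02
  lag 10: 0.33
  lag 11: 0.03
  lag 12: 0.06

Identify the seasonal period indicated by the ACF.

5

The largest autocorrelation is r_5 = 0.54, with a weaker echo at lag 10 (0.33); the remaining lags stay at or below 0.12.
The dominant spike at lag 5 indicates a seasonal period of 5.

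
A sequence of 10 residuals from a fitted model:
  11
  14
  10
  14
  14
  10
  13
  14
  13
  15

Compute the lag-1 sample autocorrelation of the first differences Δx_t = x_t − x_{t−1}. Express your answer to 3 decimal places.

-0.566

First differences Δx: 3, -4, 4, 0, -4, 3, 1, -1, 2
Mean of differences = 0.4444
Numerator Σ(Δx_t−Δx̄)(Δx_{t+1}−Δx̄) = -39.7531
Denominator Σ(Δx_t−Δx̄)² = 70.2222
r_1(Δx) = -39.7531 / 70.2222 = -0.566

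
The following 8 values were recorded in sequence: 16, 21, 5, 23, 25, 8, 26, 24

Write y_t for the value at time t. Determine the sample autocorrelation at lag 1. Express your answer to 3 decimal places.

Mean ȳ = (16 + 21 + 5 + 23 + 25 + 8 + 26 + 24)/8 = 18.5000
Σ(y_t−ȳ)(y_{t+1}−ȳ) = (-6.2500) + (-33.7500) + (-60.7500) + (29.2500) + (-68.2500) + (-78.7500) + (41.2500) = -177.2500
Denominator Σ(y_t−ȳ)² = 454.0000
r_1 = -177.2500 / 454.0000 = -0.390

-0.390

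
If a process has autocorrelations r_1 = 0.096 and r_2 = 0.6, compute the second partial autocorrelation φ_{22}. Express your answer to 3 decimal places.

φ_{22} = (r_2 − r_1²) / (1 − r_1²)
r_1² = (0.096)² = 0.009216
Numerator = 0.6 − 0.0092 = 0.5908; denominator = 1 − 0.0092 = 0.9908
φ_{22} = 0.5908 / 0.9908 = 0.596

0.596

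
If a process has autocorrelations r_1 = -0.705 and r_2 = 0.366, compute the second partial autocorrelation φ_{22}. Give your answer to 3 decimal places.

φ_{22} = (r_2 − r_1²) / (1 − r_1²)
r_1² = (-0.705)² = 0.497025
Numerator = 0.366 − 0.4970 = -0.1310; denominator = 1 − 0.4970 = 0.5030
φ_{22} = -0.1310 / 0.5030 = -0.261

-0.261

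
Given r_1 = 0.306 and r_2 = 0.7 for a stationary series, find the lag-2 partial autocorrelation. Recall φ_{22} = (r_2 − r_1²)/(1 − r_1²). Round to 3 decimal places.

0.669

φ_{22} = (r_2 − r_1²) / (1 − r_1²)
r_1² = (0.306)² = 0.093636
Numerator = 0.7 − 0.0936 = 0.6064; denominator = 1 − 0.0936 = 0.9064
φ_{22} = 0.6064 / 0.9064 = 0.669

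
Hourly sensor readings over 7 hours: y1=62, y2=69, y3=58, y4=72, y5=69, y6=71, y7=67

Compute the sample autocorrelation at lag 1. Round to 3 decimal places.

Mean ȳ = (62 + 69 + 58 + 72 + 69 + 71 + 67)/7 = 66.8571
Deviations from mean: -4.8571, 2.1429, -8.8571, 5.1429, 2.1429, 4.1429, 0.1429
Σ(y_t−ȳ)(y_{t+1}−ȳ) = (-10.4082) + (-18.9796) + (-45.5510) + (11.0204) + (8.8776) + (0.5918) = -54.4490
Denominator Σ(y_t−ȳ)² = 154.8571
r_1 = -54.4490 / 154.8571 = -0.352

-0.352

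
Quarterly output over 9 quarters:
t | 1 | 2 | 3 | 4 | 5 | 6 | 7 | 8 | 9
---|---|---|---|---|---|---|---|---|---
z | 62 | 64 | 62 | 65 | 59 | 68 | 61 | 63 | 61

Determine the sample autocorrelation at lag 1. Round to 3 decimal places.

-0.753

Mean z̄ = (62 + 64 + 62 + 65 + 59 + 68 + 61 + 63 + 61)/9 = 62.7778
Numerator Σ_{t=1}^{8}(z_t−z̄)(z_{t+1}−z̄) = -41.8272
Denominator Σ(z_t−z̄)² = 55.5556
r_1 = -41.8272 / 55.5556 = -0.753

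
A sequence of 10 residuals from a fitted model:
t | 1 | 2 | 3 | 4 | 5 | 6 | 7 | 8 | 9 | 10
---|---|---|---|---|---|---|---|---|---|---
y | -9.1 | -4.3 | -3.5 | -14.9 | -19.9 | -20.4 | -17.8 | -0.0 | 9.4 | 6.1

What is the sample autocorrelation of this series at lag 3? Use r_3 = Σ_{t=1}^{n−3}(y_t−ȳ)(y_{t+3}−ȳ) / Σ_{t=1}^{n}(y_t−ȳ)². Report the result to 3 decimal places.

Mean ȳ = (-9.1 − 4.3 − 3.5 − 14.9 − 19.9 − 20.4 − 17.8 − 0.0 + 9.4 + 6.1)/10 = -7.4400
Numerator Σ_{t=1}^{7}(y_t−ȳ)(y_{t+3}−ȳ) = -451.7408
Denominator Σ(y_t−ȳ)² = 1036.6040
r_3 = -451.7408 / 1036.6040 = -0.436

-0.436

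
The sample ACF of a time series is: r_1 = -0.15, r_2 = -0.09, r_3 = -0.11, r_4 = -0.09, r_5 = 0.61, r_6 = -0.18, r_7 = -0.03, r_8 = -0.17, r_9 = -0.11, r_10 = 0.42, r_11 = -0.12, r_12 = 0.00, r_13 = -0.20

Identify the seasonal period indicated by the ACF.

The largest autocorrelation is r_5 = 0.61, with a weaker echo at lag 10 (0.42); the remaining lags stay at or below 0.00.
The dominant spike at lag 5 indicates a seasonal period of 5.

5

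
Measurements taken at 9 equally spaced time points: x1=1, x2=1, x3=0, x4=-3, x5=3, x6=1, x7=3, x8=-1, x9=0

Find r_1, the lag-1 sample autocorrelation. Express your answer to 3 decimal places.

Mean x̄ = (1 + 1 + 0 − 3 + 3 + 1 + 3 − 1 + 0)/9 = 0.5556
Numerator Σ_{t=1}^{8}(x_t−x̄)(x_{t+1}−x̄) = -7.5309
Denominator Σ(x_t−x̄)² = 28.2222
r_1 = -7.5309 / 28.2222 = -0.267

-0.267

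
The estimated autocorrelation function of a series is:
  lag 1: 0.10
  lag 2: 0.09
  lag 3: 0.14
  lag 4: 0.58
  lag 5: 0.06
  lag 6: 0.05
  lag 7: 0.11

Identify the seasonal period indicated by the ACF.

4

The largest autocorrelation is r_4 = 0.58; the remaining lags stay at or below 0.14.
The dominant spike at lag 4 indicates a seasonal period of 4.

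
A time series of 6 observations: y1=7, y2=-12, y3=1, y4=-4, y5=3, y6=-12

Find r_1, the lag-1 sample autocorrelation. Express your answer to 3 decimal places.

Mean ȳ = (7 − 12 + 1 − 4 + 3 − 12)/6 = -2.8333
Deviations from mean: 9.8333, -9.1667, 3.8333, -1.1667, 5.8333, -9.1667
Σ(y_t−ȳ)(y_{t+1}−ȳ) = (-90.1389) + (-35.1389) + (-4.4722) + (-6.8056) + (-53.4722) = -190.0278
Denominator Σ(y_t−ȳ)² = 314.8333
r_1 = -190.0278 / 314.8333 = -0.604

-0.604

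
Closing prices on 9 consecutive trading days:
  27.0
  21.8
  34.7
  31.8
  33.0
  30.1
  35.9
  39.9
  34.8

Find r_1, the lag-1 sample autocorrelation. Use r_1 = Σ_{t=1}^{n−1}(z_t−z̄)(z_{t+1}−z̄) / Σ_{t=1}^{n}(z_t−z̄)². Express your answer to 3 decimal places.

0.291

Mean z̄ = (27.0 + 21.8 + 34.7 + 31.8 + 33.0 + 30.1 + 35.9 + 39.9 + 34.8)/9 = 32.1111
Numerator Σ_{t=1}^{8}(z_t−z̄)(z_{t+1}−z̄) = 65.9721
Denominator Σ(z_t−z̄)² = 226.3289
r_1 = 65.9721 / 226.3289 = 0.291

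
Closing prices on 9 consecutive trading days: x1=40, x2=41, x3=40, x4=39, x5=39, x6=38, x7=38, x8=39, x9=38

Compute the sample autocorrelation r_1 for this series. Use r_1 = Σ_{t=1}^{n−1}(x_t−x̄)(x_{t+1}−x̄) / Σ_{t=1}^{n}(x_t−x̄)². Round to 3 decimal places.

Mean x̄ = (40 + 41 + 40 + 39 + 39 + 38 + 38 + 39 + 38)/9 = 39.1111
Numerator Σ_{t=1}^{8}(x_t−x̄)(x_{t+1}−x̄) = 4.8765
Denominator Σ(x_t−x̄)² = 8.8889
r_1 = 4.8765 / 8.8889 = 0.549

0.549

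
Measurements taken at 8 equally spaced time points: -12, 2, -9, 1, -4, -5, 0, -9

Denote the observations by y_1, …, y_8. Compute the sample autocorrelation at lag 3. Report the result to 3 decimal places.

-0.070

Mean ȳ = (-12 + 2 − 9 + 1 − 4 − 5 + 0 − 9)/8 = -4.5000
Deviations from mean: -7.5000, 6.5000, -4.5000, 5.5000, 0.5000, -0.5000, 4.5000, -4.5000
Numerator Σ_{t=1}^{5}(y_t−ȳ)(y_{t+3}−ȳ) = -13.2500
Denominator Σ(y_t−ȳ)² = 190.0000
r_3 = -13.2500 / 190.0000 = -0.070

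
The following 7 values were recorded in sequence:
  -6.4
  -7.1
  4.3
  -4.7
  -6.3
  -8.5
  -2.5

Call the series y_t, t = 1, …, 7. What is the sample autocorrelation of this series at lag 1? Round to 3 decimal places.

Mean ȳ = (-6.4 − 7.1 + 4.3 − 4.7 − 6.3 − 8.5 − 2.5)/7 = -4.4571
Deviations from mean: -1.9429, -2.6429, 8.7571, -0.2429, -1.8429, -4.0429, 1.9571
Numerator Σ_{t=1}^{6}(y_t−ȳ)(y_{t+1}−ȳ) = -20.1504
Denominator Σ(y_t−ȳ)² = 111.0771
r_1 = -20.1504 / 111.0771 = -0.181

-0.181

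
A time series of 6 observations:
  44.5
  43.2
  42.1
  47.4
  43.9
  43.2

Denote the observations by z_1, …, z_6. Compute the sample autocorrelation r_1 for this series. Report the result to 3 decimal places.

Mean z̄ = (44.5 + 43.2 + 42.1 + 47.4 + 43.9 + 43.2)/6 = 44.0500
Σ(z_t−z̄)(z_{t+1}−z̄) = (-0.3825) + (1.6575) + (-6.5325) + (-0.5025) + (0.1275) = -5.6325
Denominator Σ(z_t−z̄)² = 16.6950
r_1 = -5.6325 / 16.6950 = -0.337

-0.337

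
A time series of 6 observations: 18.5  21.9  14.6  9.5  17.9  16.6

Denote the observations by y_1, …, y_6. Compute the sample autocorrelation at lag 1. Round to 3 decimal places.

Mean ȳ = (18.5 + 21.9 + 14.6 + 9.5 + 17.9 + 16.6)/6 = 16.5000
Deviations from mean: 2.0000, 5.4000, -1.9000, -7.0000, 1.4000, 0.1000
Σ(y_t−ȳ)(y_{t+1}−ȳ) = (10.8000) + (-10.2600) + (13.3000) + (-9.8000) + (0.1400) = 4.1800
Denominator Σ(y_t−ȳ)² = 87.7400
r_1 = 4.1800 / 87.7400 = 0.048

0.048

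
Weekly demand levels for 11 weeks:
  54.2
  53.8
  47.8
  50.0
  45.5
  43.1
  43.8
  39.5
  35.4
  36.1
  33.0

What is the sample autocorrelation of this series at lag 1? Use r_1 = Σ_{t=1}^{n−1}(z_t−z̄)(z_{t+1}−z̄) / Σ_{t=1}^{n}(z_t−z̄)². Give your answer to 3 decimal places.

0.682

Mean z̄ = (54.2 + 53.8 + 47.8 + 50.0 + 45.5 + 43.1 + 43.8 + 39.5 + 35.4 + 36.1 + 33.0)/11 = 43.8364
Numerator Σ_{t=1}^{10}(z_t−z̄)(z_{t+1}−z̄) = 362.0796
Denominator Σ(z_t−z̄)² = 530.9455
r_1 = 362.0796 / 530.9455 = 0.682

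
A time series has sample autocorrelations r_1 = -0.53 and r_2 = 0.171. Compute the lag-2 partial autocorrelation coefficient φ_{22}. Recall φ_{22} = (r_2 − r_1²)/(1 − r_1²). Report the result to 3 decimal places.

-0.153

φ_{22} = (r_2 − r_1²) / (1 − r_1²)
r_1² = (-0.53)² = 0.2809
Numerator = 0.171 − 0.2809 = -0.1099; denominator = 1 − 0.2809 = 0.7191
φ_{22} = -0.1099 / 0.7191 = -0.153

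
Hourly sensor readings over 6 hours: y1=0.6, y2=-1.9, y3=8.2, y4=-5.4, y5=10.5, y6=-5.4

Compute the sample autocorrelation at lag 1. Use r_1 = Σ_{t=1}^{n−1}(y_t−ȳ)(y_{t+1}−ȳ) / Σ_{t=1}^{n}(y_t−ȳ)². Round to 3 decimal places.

-0.809

Mean ȳ = (0.6 − 1.9 + 8.2 − 5.4 + 10.5 − 5.4)/6 = 1.1000
Σ(y_t−ȳ)(y_{t+1}−ȳ) = (1.5000) + (-21.3000) + (-46.1500) + (-61.1000) + (-61.1000) = -188.1500
Denominator Σ(y_t−ȳ)² = 232.5200
r_1 = -188.1500 / 232.5200 = -0.809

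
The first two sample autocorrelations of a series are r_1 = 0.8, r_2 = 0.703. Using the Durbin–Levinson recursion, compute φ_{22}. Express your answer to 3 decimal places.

0.175

φ_{22} = (r_2 − r_1²) / (1 − r_1²)
r_1² = (0.8)² = 0.64
Numerator = 0.703 − 0.6400 = 0.0630; denominator = 1 − 0.6400 = 0.3600
φ_{22} = 0.0630 / 0.3600 = 0.175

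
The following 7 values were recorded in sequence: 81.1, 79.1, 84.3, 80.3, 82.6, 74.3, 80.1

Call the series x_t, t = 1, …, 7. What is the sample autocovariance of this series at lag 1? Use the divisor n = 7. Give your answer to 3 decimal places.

-2.629

Mean x̄ = (81.1 + 79.1 + 84.3 + 80.3 + 82.6 + 74.3 + 80.1)/7 = 80.2571
Deviations: 0.8429, -1.1571, 4.0429, 0.0429, 2.3429, -5.9571, -0.1571
Σ_{t=1}^{6}(x_t−x̄)(x_{t+1}−x̄) = -18.4004
γ_1 = -18.4004 / 7 = -2.629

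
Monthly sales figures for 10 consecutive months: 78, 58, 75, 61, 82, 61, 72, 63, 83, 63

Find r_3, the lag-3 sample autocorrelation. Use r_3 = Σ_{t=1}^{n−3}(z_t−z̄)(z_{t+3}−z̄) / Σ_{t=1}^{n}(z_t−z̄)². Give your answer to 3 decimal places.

-0.614

Mean z̄ = (78 + 58 + 75 + 61 + 82 + 61 + 72 + 63 + 83 + 63)/10 = 69.6000
Numerator Σ_{t=1}^{7}(z_t−z̄)(z_{t+3}−z̄) = -496.0800
Denominator Σ(z_t−z̄)² = 808.4000
r_3 = -496.0800 / 808.4000 = -0.614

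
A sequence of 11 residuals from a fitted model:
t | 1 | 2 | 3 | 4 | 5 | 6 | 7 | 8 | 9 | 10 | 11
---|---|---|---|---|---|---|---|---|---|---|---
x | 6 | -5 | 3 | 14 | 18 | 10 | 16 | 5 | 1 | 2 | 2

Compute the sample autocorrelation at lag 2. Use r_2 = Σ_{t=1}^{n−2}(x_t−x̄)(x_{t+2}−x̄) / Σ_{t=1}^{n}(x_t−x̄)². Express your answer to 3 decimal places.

Mean x̄ = (6 − 5 + 3 + 14 + 18 + 10 + 16 + 5 + 1 + 2 + 2)/11 = 6.5455
Numerator Σ_{t=1}^{9}(x_t−x̄)(x_{t+2}−x̄) = -16.2314
Denominator Σ(x_t−x̄)² = 508.7273
r_2 = -16.2314 / 508.7273 = -0.032

-0.032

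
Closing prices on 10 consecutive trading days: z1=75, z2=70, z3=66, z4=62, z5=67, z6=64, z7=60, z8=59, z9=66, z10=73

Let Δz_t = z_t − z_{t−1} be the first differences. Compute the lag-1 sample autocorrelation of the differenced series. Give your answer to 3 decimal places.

First differences Δz: -5, -4, -4, 5, -3, -4, -1, 7, 7
Mean of differences = -0.2222
Numerator Σ(Δz_t−Δz̄)(Δz_{t+1}−Δz̄) = 58.0617
Denominator Σ(Δz_t−Δz̄)² = 205.5556
r_1(Δz) = 58.0617 / 205.5556 = 0.282

0.282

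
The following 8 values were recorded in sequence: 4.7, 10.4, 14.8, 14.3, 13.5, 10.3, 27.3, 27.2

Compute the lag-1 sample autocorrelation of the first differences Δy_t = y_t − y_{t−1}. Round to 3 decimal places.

First differences Δy: 5.7, 4.4, -0.5, -0.8, -3.2, 17.0, -0.1
Mean of differences = 3.2143
Numerator Σ(Δy_t−Δȳ)(Δy_{t+1}−Δȳ) = -94.9131
Denominator Σ(Δy_t−Δȳ)² = 279.6686
r_1(Δy) = -94.9131 / 279.6686 = -0.339

-0.339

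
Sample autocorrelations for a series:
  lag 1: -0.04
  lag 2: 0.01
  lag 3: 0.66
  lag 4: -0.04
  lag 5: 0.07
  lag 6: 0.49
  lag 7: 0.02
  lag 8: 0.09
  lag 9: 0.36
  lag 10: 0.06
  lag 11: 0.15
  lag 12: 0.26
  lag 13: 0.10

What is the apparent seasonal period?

3

The largest autocorrelation is r_3 = 0.66, with weaker echoes at lags 6 (0.49), 9 (0.36) and 12 (0.26); the remaining lags stay at or below 0.15.
The dominant spike at lag 3 indicates a seasonal period of 3.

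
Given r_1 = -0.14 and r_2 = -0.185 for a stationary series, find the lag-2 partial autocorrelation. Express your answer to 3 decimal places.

φ_{22} = (r_2 − r_1²) / (1 − r_1²)
r_1² = (-0.14)² = 0.0196
Numerator = -0.185 − 0.0196 = -0.2046; denominator = 1 − 0.0196 = 0.9804
φ_{22} = -0.2046 / 0.9804 = -0.209

-0.209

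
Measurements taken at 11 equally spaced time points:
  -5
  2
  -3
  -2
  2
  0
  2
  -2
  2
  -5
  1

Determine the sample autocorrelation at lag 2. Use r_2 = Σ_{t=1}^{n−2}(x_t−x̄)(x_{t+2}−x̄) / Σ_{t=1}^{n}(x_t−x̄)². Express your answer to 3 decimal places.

0.297

Mean x̄ = (-5 + 2 − 3 − 2 + 2 + 0 + 2 − 2 + 2 − 5 + 1)/11 = -0.7273
Numerator Σ_{t=1}^{9}(x_t−x̄)(x_{t+2}−x̄) = 23.2149
Denominator Σ(x_t−x̄)² = 78.1818
r_2 = 23.2149 / 78.1818 = 0.297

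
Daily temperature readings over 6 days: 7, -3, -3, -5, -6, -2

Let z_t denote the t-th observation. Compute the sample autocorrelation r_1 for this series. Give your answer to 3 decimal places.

Mean z̄ = (7 − 3 − 3 − 5 − 6 − 2)/6 = -2.0000
Σ(z_t−z̄)(z_{t+1}−z̄) = (-9.0000) + (1.0000) + (3.0000) + (12.0000) + (0.0000) = 7.0000
Denominator Σ(z_t−z̄)² = 108.0000
r_1 = 7.0000 / 108.0000 = 0.065

0.065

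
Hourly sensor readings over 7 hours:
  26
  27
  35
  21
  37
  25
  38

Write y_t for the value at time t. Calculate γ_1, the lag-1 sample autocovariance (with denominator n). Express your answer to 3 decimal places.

-26.676

Mean ȳ = (26 + 27 + 35 + 21 + 37 + 25 + 38)/7 = 29.8571
Σ_{t=1}^{6}(y_t−ȳ)(y_{t+1}−ȳ) = -186.7347
γ_1 = -186.7347 / 7 = -26.676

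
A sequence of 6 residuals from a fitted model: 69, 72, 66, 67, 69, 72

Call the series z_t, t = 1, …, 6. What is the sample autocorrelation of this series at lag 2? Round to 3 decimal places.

-0.364

Mean z̄ = (69 + 72 + 66 + 67 + 69 + 72)/6 = 69.1667
Σ(z_t−z̄)(z_{t+2}−z̄) = (0.5278) + (-6.1389) + (0.5278) + (-6.1389) = -11.2222
Denominator Σ(z_t−z̄)² = 30.8333
r_2 = -11.2222 / 30.8333 = -0.364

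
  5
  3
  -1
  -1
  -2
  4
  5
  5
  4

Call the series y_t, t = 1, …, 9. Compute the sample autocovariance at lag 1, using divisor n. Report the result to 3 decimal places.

3.805

Mean ȳ = (5 + 3 − 1 − 1 − 2 + 4 + 5 + 5 + 4)/9 = 2.4444
Σ_{t=1}^{8}(y_t−ȳ)(y_{t+1}−ȳ) = 34.2469
γ_1 = 34.2469 / 9 = 3.805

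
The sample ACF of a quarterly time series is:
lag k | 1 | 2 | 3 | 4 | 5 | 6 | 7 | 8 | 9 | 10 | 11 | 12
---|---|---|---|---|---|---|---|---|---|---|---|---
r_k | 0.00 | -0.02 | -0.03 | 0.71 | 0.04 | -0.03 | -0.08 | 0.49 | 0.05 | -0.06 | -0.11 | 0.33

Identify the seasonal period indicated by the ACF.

The largest autocorrelation is r_4 = 0.71, with weaker echoes at lags 8 (0.49) and 12 (0.33); the remaining lags stay at or below 0.05.
The dominant spike at lag 4 indicates a seasonal period of 4.

4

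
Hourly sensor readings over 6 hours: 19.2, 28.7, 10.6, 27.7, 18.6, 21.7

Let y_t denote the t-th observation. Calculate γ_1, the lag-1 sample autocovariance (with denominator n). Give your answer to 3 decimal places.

Mean ȳ = (19.2 + 28.7 + 10.6 + 27.7 + 18.6 + 21.7)/6 = 21.0833
Deviations: -1.8833, 7.6167, -10.4833, 6.6167, -2.4833, 0.6167
Σ_{t=1}^{5}(y_t−ȳ)(y_{t+1}−ȳ) = -181.5203
γ_1 = -181.5203 / 6 = -30.253

-30.253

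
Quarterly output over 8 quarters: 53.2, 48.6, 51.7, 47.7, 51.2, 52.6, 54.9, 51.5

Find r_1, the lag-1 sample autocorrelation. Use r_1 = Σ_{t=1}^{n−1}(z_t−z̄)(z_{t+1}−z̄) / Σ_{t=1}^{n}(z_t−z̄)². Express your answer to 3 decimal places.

-0.049

Mean z̄ = (53.2 + 48.6 + 51.7 + 47.7 + 51.2 + 52.6 + 54.9 + 51.5)/8 = 51.4250
Σ(z_t−z̄)(z_{t+1}−z̄) = (-5.0144) + (-0.7769) + (-1.0244) + (0.8381) + (-0.2644) + (4.0831) + (0.2606) = -1.8981
Denominator Σ(z_t−z̄)² = 38.5950
r_1 = -1.8981 / 38.5950 = -0.049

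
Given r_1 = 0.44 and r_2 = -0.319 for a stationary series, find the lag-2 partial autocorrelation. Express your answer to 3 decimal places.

φ_{22} = (r_2 − r_1²) / (1 − r_1²)
r_1² = (0.44)² = 0.1936
Numerator = -0.319 − 0.1936 = -0.5126; denominator = 1 − 0.1936 = 0.8064
φ_{22} = -0.5126 / 0.8064 = -0.636

-0.636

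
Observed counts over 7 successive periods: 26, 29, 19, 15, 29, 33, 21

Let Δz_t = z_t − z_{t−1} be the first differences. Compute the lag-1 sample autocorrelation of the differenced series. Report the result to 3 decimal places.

-0.074

First differences Δz: 3, -10, -4, 14, 4, -12
Mean of differences = -0.8333
Numerator Σ(Δz_t−Δz̄)(Δz_{t+1}−Δz̄) = -35.3611
Denominator Σ(Δz_t−Δz̄)² = 476.8333
r_1(Δz) = -35.3611 / 476.8333 = -0.074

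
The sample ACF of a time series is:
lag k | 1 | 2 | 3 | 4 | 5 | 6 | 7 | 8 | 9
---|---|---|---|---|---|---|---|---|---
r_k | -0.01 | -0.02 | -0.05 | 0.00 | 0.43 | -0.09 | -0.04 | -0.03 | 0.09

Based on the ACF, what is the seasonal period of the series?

The largest autocorrelation is r_5 = 0.43; the remaining lags stay at or below 0.09.
The dominant spike at lag 5 indicates a seasonal period of 5.

5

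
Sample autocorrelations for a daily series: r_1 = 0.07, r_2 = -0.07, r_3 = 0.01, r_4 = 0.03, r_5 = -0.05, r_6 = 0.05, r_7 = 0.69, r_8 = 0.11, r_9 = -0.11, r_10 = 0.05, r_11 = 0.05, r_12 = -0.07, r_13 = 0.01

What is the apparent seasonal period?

The largest autocorrelation is r_7 = 0.69; the remaining lags stay at or below 0.11.
The dominant spike at lag 7 indicates a seasonal period of 7.

7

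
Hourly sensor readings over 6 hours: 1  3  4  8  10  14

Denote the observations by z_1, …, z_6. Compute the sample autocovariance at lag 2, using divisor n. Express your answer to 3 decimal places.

1.852

Mean z̄ = (1 + 3 + 4 + 8 + 10 + 14)/6 = 6.6667
Deviations: -5.6667, -3.6667, -2.6667, 1.3333, 3.3333, 7.3333
Σ_{t=1}^{4}(z_t−z̄)(z_{t+2}−z̄) = 11.1111
γ_2 = 11.1111 / 6 = 1.852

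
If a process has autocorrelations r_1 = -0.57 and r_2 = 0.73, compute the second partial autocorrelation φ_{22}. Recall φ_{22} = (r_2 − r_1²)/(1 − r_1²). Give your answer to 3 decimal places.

0.600

φ_{22} = (r_2 − r_1²) / (1 − r_1²)
r_1² = (-0.57)² = 0.3249
Numerator = 0.73 − 0.3249 = 0.4051; denominator = 1 − 0.3249 = 0.6751
φ_{22} = 0.4051 / 0.6751 = 0.600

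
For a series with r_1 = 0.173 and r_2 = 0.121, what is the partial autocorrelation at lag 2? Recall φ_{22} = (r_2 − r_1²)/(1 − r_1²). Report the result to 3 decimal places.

φ_{22} = (r_2 − r_1²) / (1 − r_1²)
r_1² = (0.173)² = 0.029929
Numerator = 0.121 − 0.0299 = 0.0911; denominator = 1 − 0.0299 = 0.9701
φ_{22} = 0.0911 / 0.9701 = 0.094

0.094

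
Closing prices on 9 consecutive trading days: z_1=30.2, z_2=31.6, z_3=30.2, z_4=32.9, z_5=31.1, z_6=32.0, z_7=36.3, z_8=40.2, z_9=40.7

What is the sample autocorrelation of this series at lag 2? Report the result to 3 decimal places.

0.190

Mean z̄ = (30.2 + 31.6 + 30.2 + 32.9 + 31.1 + 32.0 + 36.3 + 40.2 + 40.7)/9 = 33.9111
Σ(z_t−z̄)(z_{t+2}−z̄) = (13.7723) + (2.3368) + (10.4323) + (1.9323) + (-6.7154) + (-12.0188) + (16.2179) = 25.9575
Denominator Σ(z_t−z̄)² = 136.8089
r_2 = 25.9575 / 136.8089 = 0.190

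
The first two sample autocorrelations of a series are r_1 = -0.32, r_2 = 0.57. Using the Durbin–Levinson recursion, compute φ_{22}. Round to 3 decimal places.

φ_{22} = (r_2 − r_1²) / (1 − r_1²)
r_1² = (-0.32)² = 0.1024
Numerator = 0.57 − 0.1024 = 0.4676; denominator = 1 − 0.1024 = 0.8976
φ_{22} = 0.4676 / 0.8976 = 0.521

0.521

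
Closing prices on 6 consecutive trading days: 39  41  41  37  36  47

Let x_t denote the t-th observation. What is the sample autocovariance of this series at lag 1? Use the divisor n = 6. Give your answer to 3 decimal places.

-3.032

Mean x̄ = (39 + 41 + 41 + 37 + 36 + 47)/6 = 40.1667
Σ_{t=1}^{5}(x_t−x̄)(x_{t+1}−x̄) = -18.1944
γ_1 = -18.1944 / 6 = -3.032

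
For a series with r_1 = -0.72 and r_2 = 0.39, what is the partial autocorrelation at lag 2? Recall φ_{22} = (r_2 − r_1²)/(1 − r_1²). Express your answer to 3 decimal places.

-0.267

φ_{22} = (r_2 − r_1²) / (1 − r_1²)
r_1² = (-0.72)² = 0.5184
Numerator = 0.39 − 0.5184 = -0.1284; denominator = 1 − 0.5184 = 0.4816
φ_{22} = -0.1284 / 0.4816 = -0.267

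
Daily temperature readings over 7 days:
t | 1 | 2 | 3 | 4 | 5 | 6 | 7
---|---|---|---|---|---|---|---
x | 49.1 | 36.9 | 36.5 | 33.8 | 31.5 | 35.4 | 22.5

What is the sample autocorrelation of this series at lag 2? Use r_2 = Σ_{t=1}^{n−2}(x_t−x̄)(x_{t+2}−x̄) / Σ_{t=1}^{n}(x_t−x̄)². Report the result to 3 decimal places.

0.153

Mean x̄ = (49.1 + 36.9 + 36.5 + 33.8 + 31.5 + 35.4 + 22.5)/7 = 35.1000
Deviations from mean: 14.0000, 1.8000, 1.4000, -1.3000, -3.6000, 0.3000, -12.6000
Σ(x_t−x̄)(x_{t+2}−x̄) = (19.6000) + (-2.3400) + (-5.0400) + (-0.3900) + (45.3600) = 57.1900
Denominator Σ(x_t−x̄)² = 374.7000
r_2 = 57.1900 / 374.7000 = 0.153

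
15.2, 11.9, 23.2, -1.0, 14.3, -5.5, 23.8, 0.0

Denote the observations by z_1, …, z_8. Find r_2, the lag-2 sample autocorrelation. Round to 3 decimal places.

0.562

Mean z̄ = (15.2 + 11.9 + 23.2 − 1.0 + 14.3 − 5.5 + 23.8 + 0.0)/8 = 10.2375
Deviations from mean: 4.9625, 1.6625, 12.9625, -11.2375, 4.0625, -15.7375, 13.5625, -10.2375
Numerator Σ_{t=1}^{6}(z_t−z̄)(z_{t+2}−z̄) = 491.3647
Denominator Σ(z_t−z̄)² = 874.6188
r_2 = 491.3647 / 874.6188 = 0.562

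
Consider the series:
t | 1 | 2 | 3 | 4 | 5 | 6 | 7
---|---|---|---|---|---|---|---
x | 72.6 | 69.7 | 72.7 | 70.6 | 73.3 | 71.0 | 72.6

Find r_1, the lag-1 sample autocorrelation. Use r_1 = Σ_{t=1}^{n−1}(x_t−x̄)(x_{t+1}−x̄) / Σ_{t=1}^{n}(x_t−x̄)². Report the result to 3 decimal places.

-0.768

Mean x̄ = (72.6 + 69.7 + 72.7 + 70.6 + 73.3 + 71.0 + 72.6)/7 = 71.7857
Deviations from mean: 0.8143, -2.0857, 0.9143, -1.1857, 1.5143, -0.7857, 0.8143
Σ(x_t−x̄)(x_{t+1}−x̄) = (-1.6984) + (-1.9069) + (-1.0841) + (-1.7955) + (-1.1898) + (-0.6398) = -8.3145
Denominator Σ(x_t−x̄)² = 10.8286
r_1 = -8.3145 / 10.8286 = -0.768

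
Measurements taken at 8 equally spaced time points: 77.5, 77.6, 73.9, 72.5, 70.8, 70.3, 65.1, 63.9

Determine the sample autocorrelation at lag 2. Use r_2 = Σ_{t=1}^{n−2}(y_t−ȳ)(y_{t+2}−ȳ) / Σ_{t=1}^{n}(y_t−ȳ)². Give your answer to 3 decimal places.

Mean ȳ = (77.5 + 77.6 + 73.9 + 72.5 + 70.8 + 70.3 + 65.1 + 63.9)/8 = 71.4500
Deviations from mean: 6.0500, 6.1500, 2.4500, 1.0500, -0.6500, -1.1500, -6.3500, -7.5500
Σ(y_t−ȳ)(y_{t+2}−ȳ) = (14.8225) + (6.4575) + (-1.5925) + (-1.2075) + (4.1275) + (8.6825) = 31.2900
Denominator Σ(y_t−ȳ)² = 180.6000
r_2 = 31.2900 / 180.6000 = 0.173

0.173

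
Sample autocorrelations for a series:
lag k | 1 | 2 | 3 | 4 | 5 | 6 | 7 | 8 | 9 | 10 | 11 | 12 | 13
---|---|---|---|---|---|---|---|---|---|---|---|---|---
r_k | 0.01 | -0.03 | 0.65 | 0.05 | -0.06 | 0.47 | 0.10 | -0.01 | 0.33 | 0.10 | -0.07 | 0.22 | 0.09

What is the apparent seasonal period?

3

The largest autocorrelation is r_3 = 0.65, with weaker echoes at lags 6 (0.47), 9 (0.33) and 12 (0.22); the remaining lags stay at or below 0.10.
The dominant spike at lag 3 indicates a seasonal period of 3.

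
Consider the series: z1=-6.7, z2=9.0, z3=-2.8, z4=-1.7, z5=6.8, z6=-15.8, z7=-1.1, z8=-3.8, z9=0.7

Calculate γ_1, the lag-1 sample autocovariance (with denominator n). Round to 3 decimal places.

Mean z̄ = (-6.7 + 9.0 − 2.8 − 1.7 + 6.8 − 15.8 − 1.1 − 3.8 + 0.7)/9 = -1.7111
Σ_{t=1}^{8}(z_t−z̄)(z_{t+1}−z̄) = -199.8523
γ_1 = -199.8523 / 9 = -22.206

-22.206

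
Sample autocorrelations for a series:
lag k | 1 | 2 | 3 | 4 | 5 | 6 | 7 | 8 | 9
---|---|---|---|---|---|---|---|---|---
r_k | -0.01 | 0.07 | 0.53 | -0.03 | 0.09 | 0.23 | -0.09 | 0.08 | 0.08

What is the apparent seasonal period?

The largest autocorrelation is r_3 = 0.53, with a weaker echo at lag 6 (0.23); the remaining lags stay at or below 0.09.
The dominant spike at lag 3 indicates a seasonal period of 3.

3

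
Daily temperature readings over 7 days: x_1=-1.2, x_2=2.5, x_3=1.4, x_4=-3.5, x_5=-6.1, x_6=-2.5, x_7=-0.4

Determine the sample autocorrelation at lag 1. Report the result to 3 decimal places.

Mean x̄ = (-1.2 + 2.5 + 1.4 − 3.5 − 6.1 − 2.5 − 0.4)/7 = -1.4000
Deviations from mean: 0.2000, 3.9000, 2.8000, -2.1000, -4.7000, -1.1000, 1.0000
Σ(x_t−x̄)(x_{t+1}−x̄) = (0.7800) + (10.9200) + (-5.8800) + (9.8700) + (5.1700) + (-1.1000) = 19.7600
Denominator Σ(x_t−x̄)² = 51.8000
r_1 = 19.7600 / 51.8000 = 0.381

0.381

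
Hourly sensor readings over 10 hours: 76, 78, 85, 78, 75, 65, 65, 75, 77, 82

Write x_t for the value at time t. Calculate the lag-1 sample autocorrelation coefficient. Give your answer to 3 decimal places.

Mean x̄ = (76 + 78 + 85 + 78 + 75 + 65 + 65 + 75 + 77 + 82)/10 = 75.6000
Numerator Σ_{t=1}^{9}(x_t−x̄)(x_{t+1}−x̄) = 177.8400
Denominator Σ(x_t−x̄)² = 368.4000
r_1 = 177.8400 / 368.4000 = 0.483

0.483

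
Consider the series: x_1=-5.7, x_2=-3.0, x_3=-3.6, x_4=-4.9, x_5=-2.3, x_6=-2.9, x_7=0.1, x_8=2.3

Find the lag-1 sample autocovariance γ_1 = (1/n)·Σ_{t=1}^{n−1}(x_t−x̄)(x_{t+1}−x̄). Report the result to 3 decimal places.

1.959

Mean x̄ = (-5.7 − 3.0 − 3.6 − 4.9 − 2.3 − 2.9 + 0.1 + 2.3)/8 = -2.5000
Σ_{t=1}^{7}(x_t−x̄)(x_{t+1}−x̄) = 15.6700
γ_1 = 15.6700 / 8 = 1.959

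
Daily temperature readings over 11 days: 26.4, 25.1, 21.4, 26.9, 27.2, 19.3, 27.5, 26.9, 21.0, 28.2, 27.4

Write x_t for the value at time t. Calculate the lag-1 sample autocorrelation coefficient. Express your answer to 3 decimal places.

Mean x̄ = (26.4 + 25.1 + 21.4 + 26.9 + 27.2 + 19.3 + 27.5 + 26.9 + 21.0 + 28.2 + 27.4)/11 = 25.2091
Numerator Σ_{t=1}^{10}(x_t−x̄)(x_{t+1}−x̄) = -37.3701
Denominator Σ(x_t−x̄)² = 97.2491
r_1 = -37.3701 / 97.2491 = -0.384

-0.384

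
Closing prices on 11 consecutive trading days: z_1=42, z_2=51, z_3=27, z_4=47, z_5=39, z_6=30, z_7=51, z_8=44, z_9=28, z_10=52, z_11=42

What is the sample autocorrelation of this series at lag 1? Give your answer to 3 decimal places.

Mean z̄ = (42 + 51 + 27 + 47 + 39 + 30 + 51 + 44 + 28 + 52 + 42)/11 = 41.1818
Numerator Σ_{t=1}^{10}(z_t−z̄)(z_{t+1}−z̄) = -455.0331
Denominator Σ(z_t−z̄)² = 857.6364
r_1 = -455.0331 / 857.6364 = -0.531

-0.531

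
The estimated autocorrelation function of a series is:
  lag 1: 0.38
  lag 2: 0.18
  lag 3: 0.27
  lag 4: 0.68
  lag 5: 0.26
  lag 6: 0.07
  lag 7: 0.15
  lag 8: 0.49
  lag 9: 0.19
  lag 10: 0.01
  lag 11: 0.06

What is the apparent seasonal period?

4

The largest autocorrelation is r_4 = 0.68, with a weaker echo at lag 8 (0.49); the remaining lags stay at or below 0.38. The elevated value at lag 1 (0.38), dropping to 0.18 at lag 2, reflects decaying short-term dependence rather than seasonality.
The dominant spike at lag 4 indicates a seasonal period of 4.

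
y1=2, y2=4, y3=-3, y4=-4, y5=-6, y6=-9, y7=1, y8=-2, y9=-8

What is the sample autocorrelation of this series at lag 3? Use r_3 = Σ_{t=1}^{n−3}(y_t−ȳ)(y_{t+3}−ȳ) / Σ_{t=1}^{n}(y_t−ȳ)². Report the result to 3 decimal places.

Mean ȳ = (2 + 4 − 3 − 4 − 6 − 9 + 1 − 2 − 8)/9 = -2.7778
Σ(y_t−ȳ)(y_{t+3}−ȳ) = (-5.8395) + (-21.8395) + (1.3827) + (-4.6173) + (-2.5062) + (32.4938) = -0.9259
Denominator Σ(y_t−ȳ)² = 161.5556
r_3 = -0.9259 / 161.5556 = -0.006

-0.006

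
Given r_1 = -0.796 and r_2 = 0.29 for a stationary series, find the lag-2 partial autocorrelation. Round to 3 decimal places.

-0.938

φ_{22} = (r_2 − r_1²) / (1 − r_1²)
r_1² = (-0.796)² = 0.633616
Numerator = 0.29 − 0.6336 = -0.3436; denominator = 1 − 0.6336 = 0.3664
φ_{22} = -0.3436 / 0.3664 = -0.938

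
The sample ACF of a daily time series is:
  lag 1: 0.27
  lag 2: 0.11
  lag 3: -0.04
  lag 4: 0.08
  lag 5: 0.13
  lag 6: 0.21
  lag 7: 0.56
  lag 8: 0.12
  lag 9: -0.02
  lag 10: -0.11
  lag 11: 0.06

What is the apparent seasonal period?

7

The largest autocorrelation is r_7 = 0.56; the remaining lags stay at or below 0.27. The elevated value at lag 1 (0.27), dropping to 0.11 at lag 2, reflects decaying short-term dependence rather than seasonality.
The dominant spike at lag 7 indicates a seasonal period of 7.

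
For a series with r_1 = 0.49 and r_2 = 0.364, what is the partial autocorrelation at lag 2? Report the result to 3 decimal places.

0.163

φ_{22} = (r_2 − r_1²) / (1 − r_1²)
r_1² = (0.49)² = 0.2401
Numerator = 0.364 − 0.2401 = 0.1239; denominator = 1 − 0.2401 = 0.7599
φ_{22} = 0.1239 / 0.7599 = 0.163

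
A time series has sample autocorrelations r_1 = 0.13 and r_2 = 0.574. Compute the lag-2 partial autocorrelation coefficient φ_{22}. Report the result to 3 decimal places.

φ_{22} = (r_2 − r_1²) / (1 − r_1²)
r_1² = (0.13)² = 0.0169
Numerator = 0.574 − 0.0169 = 0.5571; denominator = 1 − 0.0169 = 0.9831
φ_{22} = 0.5571 / 0.9831 = 0.567

0.567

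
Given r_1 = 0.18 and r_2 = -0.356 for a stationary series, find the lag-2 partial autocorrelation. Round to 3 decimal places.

φ_{22} = (r_2 − r_1²) / (1 − r_1²)
r_1² = (0.18)² = 0.0324
Numerator = -0.356 − 0.0324 = -0.3884; denominator = 1 − 0.0324 = 0.9676
φ_{22} = -0.3884 / 0.9676 = -0.401

-0.401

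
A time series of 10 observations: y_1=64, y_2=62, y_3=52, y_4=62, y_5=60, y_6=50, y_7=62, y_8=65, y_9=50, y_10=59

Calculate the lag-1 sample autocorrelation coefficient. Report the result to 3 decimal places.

-0.334

Mean ȳ = (64 + 62 + 52 + 62 + 60 + 50 + 62 + 65 + 50 + 59)/10 = 58.6000
Numerator Σ_{t=1}^{9}(y_t−ȳ)(y_{t+1}−ȳ) = -99.7600
Denominator Σ(y_t−ȳ)² = 298.4000
r_1 = -99.7600 / 298.4000 = -0.334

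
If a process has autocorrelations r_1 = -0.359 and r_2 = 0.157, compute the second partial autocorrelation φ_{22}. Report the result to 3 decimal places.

0.032

φ_{22} = (r_2 − r_1²) / (1 − r_1²)
r_1² = (-0.359)² = 0.128881
Numerator = 0.157 − 0.1289 = 0.0281; denominator = 1 − 0.1289 = 0.8711
φ_{22} = 0.0281 / 0.8711 = 0.032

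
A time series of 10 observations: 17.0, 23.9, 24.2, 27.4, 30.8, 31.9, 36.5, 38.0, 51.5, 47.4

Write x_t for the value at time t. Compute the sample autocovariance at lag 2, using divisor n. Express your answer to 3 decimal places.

33.950

Mean x̄ = (17.0 + 23.9 + 24.2 + 27.4 + 30.8 + 31.9 + 36.5 + 38.0 + 51.5 + 47.4)/10 = 32.8600
Σ_{t=1}^{8}(x_t−x̄)(x_{t+2}−x̄) = 339.5028
γ_2 = 339.5028 / 10 = 33.950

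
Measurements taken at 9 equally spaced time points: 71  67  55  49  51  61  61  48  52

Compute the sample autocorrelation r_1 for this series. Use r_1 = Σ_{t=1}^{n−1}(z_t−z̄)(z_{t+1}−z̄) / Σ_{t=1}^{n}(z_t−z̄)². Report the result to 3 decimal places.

Mean z̄ = (71 + 67 + 55 + 49 + 51 + 61 + 61 + 48 + 52)/9 = 57.2222
Numerator Σ_{t=1}^{8}(z_t−z̄)(z_{t+1}−z̄) = 186.5062
Denominator Σ(z_t−z̄)² = 537.5556
r_1 = 186.5062 / 537.5556 = 0.347

0.347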